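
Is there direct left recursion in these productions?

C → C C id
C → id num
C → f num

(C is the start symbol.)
Yes, C is left-recursive

C → C C id: LEFT RECURSIVE (starts with C)
C → id num: starts with id
C → f num: starts with f

The grammar has direct left recursion on: C.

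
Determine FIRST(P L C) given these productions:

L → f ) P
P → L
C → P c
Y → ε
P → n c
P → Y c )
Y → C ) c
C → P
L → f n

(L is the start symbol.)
{ 'c', 'f', 'n' }

FIRST sets of the non-terminals involved (from the grammar, by fixed-point iteration):
  FIRST(P) = { 'c', 'f', 'n' }

To compute FIRST(P L C), process the symbols left to right:
Symbol P is a non-terminal. Add FIRST(P) \ {ε} = { 'c', 'f', 'n' }
P is not nullable (ε ∉ FIRST(P)), so stop here.
FIRST(P L C) = { 'c', 'f', 'n' }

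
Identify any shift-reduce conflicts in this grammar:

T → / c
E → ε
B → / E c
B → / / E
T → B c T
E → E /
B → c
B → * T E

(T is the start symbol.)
Yes — I2: [E → .] vs [B → / . / E]; I13: [B → / / E .] vs [E → E . /]; I15: [B → * T E .] vs [E → E . /]

Augment with T' → T and build the canonical LR(0) collection (I0 = CLOSURE({[T' → . T]}), then GOTO on every symbol after a dot until no new states appear). It has 16 states:
  I0: { [B → . * T E], [B → . / / E], [B → . / E c], [B → . c], [T → . / c], [T → . B c T], [T' → . T] }  — shift
  I1: { [B → * . T E], [B → . * T E], [B → . / / E], [B → . / E c], [B → . c], [T → . / c], [T → . B c T] }  — shift
  I2: { [B → / . / E], [B → / . E c], [E → . E /], [E → .], [T → / . c] }  — shift, reduce
  I3: { [T → B . c T] }  — shift
  I4: { [T' → T .] }  — accept
  I5: { [B → c .] }  — reduce
  I6: { [B → . * T E], [B → . / / E], [B → . / E c], [B → . c], [T → . / c], [T → . B c T], [T → B c . T] }  — shift
  I7: { [T → B c T .] }  — reduce
  I8: { [B → / / . E], [E → . E /], [E → .] }  — reduce
  I9: { [B → / E . c], [E → E . /] }  — shift
  I10: { [T → / c .] }  — reduce
  I11: { [E → E / .] }  — reduce
  I12: { [B → / E c .] }  — reduce
  I13: { [B → / / E .], [E → E . /] }  — shift, reduce
  I14: { [B → * T . E], [E → . E /], [E → .] }  — reduce
  I15: { [B → * T E .], [E → E . /] }  — shift, reduce

I2 contains reduce item [E → .] and shift items [B → / . / E], [T → / . c] — shift-reduce conflict.
I13 contains reduce item [B → / / E .] and shift item [E → E . /] — shift-reduce conflict.
I15 contains reduce item [B → * T E .] and shift item [E → E . /] — shift-reduce conflict.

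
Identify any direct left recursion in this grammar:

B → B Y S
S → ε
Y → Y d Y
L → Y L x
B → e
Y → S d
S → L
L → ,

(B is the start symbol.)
Yes, B, Y are left-recursive

B → B Y S: LEFT RECURSIVE (starts with B)
S → ε: starts with ε
Y → Y d Y: LEFT RECURSIVE (starts with Y)
L → Y L x: starts with Y
B → e: starts with e
Y → S d: starts with S
S → L: starts with L
L → ,: starts with ','

The grammar has direct left recursion on: B, Y.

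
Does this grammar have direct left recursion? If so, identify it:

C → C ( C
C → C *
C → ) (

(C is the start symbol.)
C → C ( C: LEFT RECURSIVE (starts with C)
C → C *: LEFT RECURSIVE (starts with C)
C → ) (: starts with ')'

The grammar has direct left recursion on: C.

Answer: Yes, C is left-recursive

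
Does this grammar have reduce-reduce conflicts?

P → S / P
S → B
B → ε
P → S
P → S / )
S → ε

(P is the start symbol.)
Yes — I0: [B → .] vs [S → .]; I4: [B → .] vs [S → .]

A reduce-reduce conflict occurs when an LR(0) state has two complete items [A → α .] and [B → β .] — both call for a reduction, and with no lookahead the parser cannot choose between them.

Augment with P' → P and build the canonical LR(0) collection (I0 = CLOSURE({[P' → . P]}), then GOTO on every symbol after a dot until no new states appear). It has 7 states:
  I0: { [B → .], [P → . S / )], [P → . S / P], [P → . S], [P' → . P], [S → . B], [S → .] }  — 2 reduces
  I1: { [S → B .] }  — reduce
  I2: { [P' → P .] }  — accept
  I3: { [P → S . / )], [P → S . / P], [P → S .] }  — shift, reduce
  I4: { [B → .], [P → . S / )], [P → . S / P], [P → . S], [P → S / . )], [P → S / . P], [S → . B], [S → .] }  — shift, 2 reduces
  I5: { [P → S / ) .] }  — reduce
  I6: { [P → S / P .] }  — reduce

I0 contains complete items [B → .], [S → .] — reduce-reduce conflict.
I4 contains complete items [B → .], [S → .] — reduce-reduce conflict.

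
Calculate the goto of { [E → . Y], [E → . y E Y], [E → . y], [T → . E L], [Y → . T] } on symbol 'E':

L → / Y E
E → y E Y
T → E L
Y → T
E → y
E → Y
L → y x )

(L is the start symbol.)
GOTO(I, 'E') = CLOSURE({ [A → αX.β] : [A → α.Xβ] ∈ I, X = 'E' })

Items with dot before 'E', with the dot advanced:
  [T → . E L] → [T → E . L]
Closure of the advanced items:
  [T → E . L] has the dot before L: add [L → . / Y E], [L → . y x )]

GOTO = { [L → . / Y E], [L → . y x )], [T → E . L] }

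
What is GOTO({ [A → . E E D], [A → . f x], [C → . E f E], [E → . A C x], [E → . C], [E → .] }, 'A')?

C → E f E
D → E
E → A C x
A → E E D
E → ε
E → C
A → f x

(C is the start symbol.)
{ [A → . E E D], [A → . f x], [C → . E f E], [E → . A C x], [E → . C], [E → .], [E → A . C x] }

GOTO(I, 'A') = CLOSURE({ [A → αX.β] : [A → α.Xβ] ∈ I, X = 'A' })

Items with dot before 'A', with the dot advanced:
  [E → . A C x] → [E → A . C x]
Closure of the advanced items:
  [E → A . C x] has the dot before C: add [C → . E f E]
  [C → . E f E] has the dot before E: add [E → . A C x], [E → .], [E → . C]
  [E → . A C x] has the dot before A: add [A → . E E D], [A → . f x]

GOTO = { [A → . E E D], [A → . f x], [C → . E f E], [E → . A C x], [E → . C], [E → .], [E → A . C x] }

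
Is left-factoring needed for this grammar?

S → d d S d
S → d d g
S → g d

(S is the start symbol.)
Left-factoring is needed when two productions for the same non-terminal
share a common prefix on the right-hand side.

Productions for S:
  S → d d S d
  S → d d g
  S → g d

Found common prefix 'd d' in productions for S

Answer: Yes, S has productions with common prefix 'd d'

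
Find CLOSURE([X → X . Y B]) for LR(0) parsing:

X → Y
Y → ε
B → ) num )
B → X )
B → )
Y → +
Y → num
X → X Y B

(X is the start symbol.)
{ [X → X . Y B], [Y → . +], [Y → . num], [Y → .] }

Start with: [X → X . Y B]
  [X → X . Y B] has the dot before Y: add [Y → .], [Y → . +], [Y → . num]
No further items can be added.

CLOSURE = { [X → X . Y B], [Y → . +], [Y → . num], [Y → .] }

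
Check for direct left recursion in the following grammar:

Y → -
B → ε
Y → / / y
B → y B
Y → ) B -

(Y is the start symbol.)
Y → -: starts with '-'
B → ε: starts with ε
Y → / / y: starts with '/'
B → y B: starts with y
Y → ) B -: starts with ')'

No direct left recursion found.

Answer: No direct left recursion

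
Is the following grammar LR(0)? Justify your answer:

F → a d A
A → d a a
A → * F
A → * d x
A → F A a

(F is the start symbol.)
Yes, the grammar is LR(0)

A grammar is LR(0) if no state in the canonical LR(0) collection has:
  - both a shift item (dot before a terminal) and a complete item (shift-reduce conflict), or
  - two or more complete items (reduce-reduce conflict; the accept item [F' → F .] counts as a complete item here).

Augment with F' → F and build the canonical LR(0) collection (I0 = CLOSURE({[F' → . F]}), then GOTO on every symbol after a dot until no new states appear). It has 15 states:
  I0: { [F → . a d A], [F' → . F] }  — shift
  I1: { [F' → F .] }  — accept
  I2: { [F → a . d A] }  — shift
  I3: { [A → . * F], [A → . * d x], [A → . F A a], [A → . d a a], [F → . a d A], [F → a d . A] }  — shift
  I4: { [A → * . F], [A → * . d x], [F → . a d A] }  — shift
  I5: { [F → a d A .] }  — reduce
  I6: { [A → . * F], [A → . * d x], [A → . F A a], [A → . d a a], [A → F . A a], [F → . a d A] }  — shift
  I7: { [A → d . a a] }  — shift
  I8: { [A → d a . a] }  — shift
  I9: { [A → d a a .] }  — reduce
  I10: { [A → F A . a] }  — shift
  I11: { [A → F A a .] }  — reduce
  I12: { [A → * F .] }  — reduce
  I13: { [A → * d . x] }  — shift
  I14: { [A → * d x .] }  — reduce

Every state is either a pure shift/goto state or contains exactly one complete item and nothing to shift — no conflicts. The grammar is LR(0).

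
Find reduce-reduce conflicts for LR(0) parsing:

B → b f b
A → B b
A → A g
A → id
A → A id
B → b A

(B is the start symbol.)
No reduce-reduce conflicts

Augment with B' → B and build the canonical LR(0) collection (I0 = CLOSURE({[B' → . B]}), then GOTO on every symbol after a dot until no new states appear). It has 11 states:
  I0: { [B → . b A], [B → . b f b], [B' → . B] }  — shift
  I1: { [B' → B .] }  — accept
  I2: { [A → . A g], [A → . A id], [A → . B b], [A → . id], [B → . b A], [B → . b f b], [B → b . A], [B → b . f b] }  — shift
  I3: { [A → A . g], [A → A . id], [B → b A .] }  — shift, reduce
  I4: { [A → B . b] }  — shift
  I5: { [B → b f . b] }  — shift
  I6: { [A → id .] }  — reduce
  I7: { [B → b f b .] }  — reduce
  I8: { [A → B b .] }  — reduce
  I9: { [A → A g .] }  — reduce
  I10: { [A → A id .] }  — reduce

No state contains more than one complete item.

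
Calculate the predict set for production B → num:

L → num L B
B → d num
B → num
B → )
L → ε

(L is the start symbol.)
{ 'num' }

PREDICT(B → num) = (FIRST(RHS) \ {ε}) ∪ (FOLLOW(B) if ε ∈ FIRST(RHS), i.e. RHS ⇒* ε)
FIRST(num) = { 'num' }
ε ∉ FIRST(num), so FOLLOW(B) is not added.
PREDICT(B → num) = { 'num' }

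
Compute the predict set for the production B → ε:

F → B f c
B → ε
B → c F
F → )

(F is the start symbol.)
PREDICT(B → ε) = (FIRST(RHS) \ {ε}) ∪ (FOLLOW(B) if ε ∈ FIRST(RHS), i.e. RHS ⇒* ε)
The right-hand side is ε (FIRST(ε) = { ε }), so the predict set is FOLLOW(B) = { 'f' }
PREDICT(B → ε) = { 'f' }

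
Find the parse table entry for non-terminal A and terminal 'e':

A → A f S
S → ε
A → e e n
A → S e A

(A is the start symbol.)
A → A f S, A → e e n, A → S e A

To find M[A, 'e'], we find productions for A where 'e' is in the predict set (PREDICT(N → α) = (FIRST(α) \ {ε}) ∪ (FOLLOW(N) if α ⇒* ε)).

Relevant sets:
  FIRST(A) = { 'e' }
  FIRST(S) = { ε }

A → A f S: PREDICT = { 'e' }
  'e' is in predict set, so this production goes in M[A, 'e']
A → e e n: PREDICT = { 'e' }
  'e' is in predict set, so this production goes in M[A, 'e']
A → S e A: PREDICT = { 'e' }
  'e' is in predict set, so this production goes in M[A, 'e']

M[A, 'e'] = A → A f S, A → e e n, A → S e A  (a multiply-defined cell — the grammar is not LL(1))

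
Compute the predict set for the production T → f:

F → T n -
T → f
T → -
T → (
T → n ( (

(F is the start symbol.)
PREDICT(T → f) = (FIRST(RHS) \ {ε}) ∪ (FOLLOW(T) if ε ∈ FIRST(RHS), i.e. RHS ⇒* ε)
FIRST(f) = { 'f' }
ε ∉ FIRST(f), so FOLLOW(T) is not added.
PREDICT(T → f) = { 'f' }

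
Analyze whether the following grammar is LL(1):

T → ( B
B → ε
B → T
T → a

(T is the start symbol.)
Yes, the grammar is LL(1).

A grammar is LL(1) if for each non-terminal N with multiple productions, the predict sets of those productions are pairwise disjoint, where PREDICT(N → α) = (FIRST(α) \ {ε}) ∪ (FOLLOW(N) if α ⇒* ε).

Relevant sets:
  FIRST(T) = { '(', 'a' }
  FOLLOW(B) = { $ }

For T:
  PREDICT(T → '(' B) = { '(' }
  PREDICT(T → a) = { 'a' }
For B:
  PREDICT(B → ε) = { $ }
  PREDICT(B → T) = { '(', 'a' }

All predict sets are disjoint. The grammar IS LL(1).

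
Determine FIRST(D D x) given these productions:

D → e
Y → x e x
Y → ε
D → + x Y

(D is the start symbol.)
{ '+', 'e' }

FIRST sets of the non-terminals involved (from the grammar, by fixed-point iteration):
  FIRST(D) = { '+', 'e' }

To compute FIRST(D D x), process the symbols left to right:
Symbol D is a non-terminal. Add FIRST(D) \ {ε} = { '+', 'e' }
D is not nullable (ε ∉ FIRST(D)), so stop here.
FIRST(D D x) = { '+', 'e' }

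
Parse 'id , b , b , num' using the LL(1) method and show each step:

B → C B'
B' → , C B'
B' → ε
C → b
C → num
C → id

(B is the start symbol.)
LL(1) parsing maintains a stack (initially the start symbol over $) and the input. At each step: if the stack top is a terminal, match it against the current input token; if it is a non-terminal N, replace it with the RHS of M[N, lookahead] (the unique production whose predict set contains the lookahead).

Stack is shown with the top on the left.

Stack     Input               Action
------------------------------------
B $       id , b , b , num $  output B → C B'
C B' $    id , b , b , num $  output C → id
id B' $   id , b , b , num $  match 'id'
B' $      , b , b , num $     output B' → , C B'
, C B' $  , b , b , num $     match ','
C B' $    b , b , num $       output C → b
b B' $    b , b , num $       match 'b'
B' $      , b , num $         output B' → , C B'
, C B' $  , b , num $         match ','
C B' $    b , num $           output C → b
b B' $    b , num $           match 'b'
B' $      , num $             output B' → , C B'
, C B' $  , num $             match ','
C B' $    num $               output C → num
num B' $  num $               match 'num'
B' $      $                   output B' → ε
$         $                   accept

The string is accepted.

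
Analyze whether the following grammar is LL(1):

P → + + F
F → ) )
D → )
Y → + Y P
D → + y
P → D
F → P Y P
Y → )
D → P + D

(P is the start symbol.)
No. Predict set conflict for P: { '+' }

A grammar is LL(1) if for each non-terminal N with multiple productions, the predict sets of those productions are pairwise disjoint, where PREDICT(N → α) = (FIRST(α) \ {ε}) ∪ (FOLLOW(N) if α ⇒* ε).

Relevant sets:
  FIRST(D) = { ')', '+' }
  FIRST(P) = { ')', '+' }

For P:
  PREDICT(P → '+' '+' F) = { '+' }
  PREDICT(P → D) = { ')', '+' }
For F:
  PREDICT(F → ')' ')') = { ')' }
  PREDICT(F → P Y P) = { ')', '+' }
For D:
  PREDICT(D → ')') = { ')' }
  PREDICT(D → '+' y) = { '+' }
  PREDICT(D → P '+' D) = { ')', '+' }
For Y:
  PREDICT(Y → '+' Y P) = { '+' }
  PREDICT(Y → ')') = { ')' }

Conflict found: Predict set conflict for P: { '+' }
The grammar is NOT LL(1).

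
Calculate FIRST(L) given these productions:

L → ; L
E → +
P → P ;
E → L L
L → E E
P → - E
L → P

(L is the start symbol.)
{ '+', '-', ';' }

FIRST sets of the other non-terminals involved (by the same procedure, iterated to a fixed point):
  FIRST(E) = { '+', '-', ';' }
  FIRST(P) = { '-' }

From L → ; L:
  - ';' is a terminal: add ';' and stop
From L → E E:
  - E is a non-terminal: add FIRST(E) \ {ε} = { '+', '-', ';' }
    E is not nullable, so stop
From L → P:
  - P is a non-terminal: add FIRST(P) \ {ε} = { '-' }
    P is not nullable, so stop

Collecting: FIRST(L) = { '+', '-', ';' }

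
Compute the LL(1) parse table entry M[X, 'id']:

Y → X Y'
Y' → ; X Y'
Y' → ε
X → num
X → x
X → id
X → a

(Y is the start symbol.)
To find M[X, 'id'], we find productions for X where 'id' is in the predict set (PREDICT(N → α) = (FIRST(α) \ {ε}) ∪ (FOLLOW(N) if α ⇒* ε)).

X → num: PREDICT = { 'num' }
X → x: PREDICT = { 'x' }
X → id: PREDICT = { 'id' }
  'id' is in predict set, so this production goes in M[X, 'id']
X → a: PREDICT = { 'a' }

M[X, 'id'] = X → id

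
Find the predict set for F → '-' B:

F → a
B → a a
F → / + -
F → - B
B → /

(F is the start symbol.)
PREDICT(F → '-' B) = (FIRST(RHS) \ {ε}) ∪ (FOLLOW(F) if ε ∈ FIRST(RHS), i.e. RHS ⇒* ε)
FIRST('-' B) = { '-' }
ε ∉ FIRST('-' B), so FOLLOW(F) is not added.
PREDICT(F → '-' B) = { '-' }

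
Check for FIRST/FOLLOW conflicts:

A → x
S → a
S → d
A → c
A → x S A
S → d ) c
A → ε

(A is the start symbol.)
Nullable non-terminals: A.

A: nullable alternative(s) A → ε; FOLLOW(A) = { $ }
  A → x: FIRST \ {ε} = { 'x' } — disjoint from FOLLOW(A)
  A → c: FIRST \ {ε} = { 'c' } — disjoint from FOLLOW(A)
  A → x S A: FIRST \ {ε} = { 'x' } — disjoint from FOLLOW(A)
  A → ε: FIRST \ {ε} = { } — this is the only nullable alternative, skip

S has no nullable alternative, so no FIRST/FOLLOW check is needed there.

No FIRST/FOLLOW conflicts found.

Answer: No FIRST/FOLLOW conflicts.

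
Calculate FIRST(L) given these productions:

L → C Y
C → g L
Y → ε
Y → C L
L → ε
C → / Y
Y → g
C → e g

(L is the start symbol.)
{ '/', 'e', 'g', ε }

FIRST sets of the other non-terminals involved (by the same procedure, iterated to a fixed point):
  FIRST(C) = { '/', 'e', 'g' }

From L → C Y:
  - C is a non-terminal: add FIRST(C) \ {ε} = { '/', 'e', 'g' }
    C is not nullable, so stop
From L → ε:
  - ε-production, so ε ∈ FIRST(L)

Collecting: FIRST(L) = { '/', 'e', 'g', ε }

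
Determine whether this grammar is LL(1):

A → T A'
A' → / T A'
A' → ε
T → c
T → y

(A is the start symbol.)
Yes, the grammar is LL(1).

Relevant sets:
  FOLLOW(A') = { $ }

For A':
  PREDICT(A' → '/' T A') = { '/' }
  PREDICT(A' → ε) = { $ }
For T:
  PREDICT(T → c) = { 'c' }
  PREDICT(T → y) = { 'y' }
A has a single production, so nothing to check there.

All predict sets are disjoint. The grammar IS LL(1).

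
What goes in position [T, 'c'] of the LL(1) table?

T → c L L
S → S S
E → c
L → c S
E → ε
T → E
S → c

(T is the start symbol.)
T → c L L, T → E

To find M[T, 'c'], we find productions for T where 'c' is in the predict set (PREDICT(N → α) = (FIRST(α) \ {ε}) ∪ (FOLLOW(N) if α ⇒* ε)).

Relevant sets:
  FIRST(E) = { 'c', ε }
  FOLLOW(T) = { $ }

T → c L L: PREDICT = { 'c' }
  'c' is in predict set, so this production goes in M[T, 'c']
T → E: PREDICT = { $, 'c' }
  'c' is in predict set, so this production goes in M[T, 'c']

M[T, 'c'] = T → c L L, T → E  (a multiply-defined cell — the grammar is not LL(1))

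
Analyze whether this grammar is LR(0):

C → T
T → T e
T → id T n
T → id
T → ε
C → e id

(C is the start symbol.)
No. Shift-reduce conflict between [T → .] and [C → . e id]

Augment with C' → C and build the canonical LR(0) collection (I0 = CLOSURE({[C' → . C]}), then GOTO on every symbol after a dot until no new states appear). It has 9 states:
  I0: { [C → . T], [C → . e id], [C' → . C], [T → . T e], [T → . id T n], [T → . id], [T → .] }  — shift, reduce
  I1: { [C' → C .] }  — accept
  I2: { [C → T .], [T → T . e] }  — shift, reduce
  I3: { [C → e . id] }  — shift
  I4: { [T → . T e], [T → . id T n], [T → . id], [T → .], [T → id . T n], [T → id .] }  — shift, 2 reduces
  I5: { [T → T . e], [T → id T . n] }  — shift
  I6: { [T → T e .] }  — reduce
  I7: { [T → id T n .] }  — reduce
  I8: { [C → e id .] }  — reduce

Conflict in state I0:
  Shift-reduce conflict between [T → .] and [C → . e id]
So the grammar is NOT LR(0).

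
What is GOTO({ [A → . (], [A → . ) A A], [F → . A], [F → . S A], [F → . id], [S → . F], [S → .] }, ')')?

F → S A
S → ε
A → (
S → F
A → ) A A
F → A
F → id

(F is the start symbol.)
GOTO(I, ')') = CLOSURE({ [A → αX.β] : [A → α.Xβ] ∈ I, X = ')' })

Items with dot before ')', with the dot advanced:
  [A → . ) A A] → [A → ) . A A]
Closure of the advanced items:
  [A → ) . A A] has the dot before A: add [A → . (], [A → . ) A A]

GOTO = { [A → ) . A A], [A → . (], [A → . ) A A] }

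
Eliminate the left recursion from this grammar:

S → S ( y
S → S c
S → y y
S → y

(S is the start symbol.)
S → y y S'
S → y S'
S' → ( y S'
S' → c S'
S' → ε

S is directly left-recursive. The standard transformation for
  A → A α₁ | ... | A α_m | β₁ | ... | β_n
is
  A  → β₁ A' | ... | β_n A'
  A' → α₁ A' | ... | α_m A' | ε

S → y y becomes S → y y S'
S → y becomes S → y S'
S → S ( y becomes S' → ( y S'
S → S c becomes S' → c S'
Add S' → ε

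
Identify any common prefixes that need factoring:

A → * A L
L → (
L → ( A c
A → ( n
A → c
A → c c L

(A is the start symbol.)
Yes, A has productions with common prefix 'c'; L has productions with common prefix '('

Left-factoring is needed when two productions for the same non-terminal
share a common prefix on the right-hand side.

Productions for A:
  A → * A L
  A → ( n
  A → c
  A → c c L
Productions for L:
  L → (
  L → ( A c

Found common prefix 'c' in productions for A
Found common prefix '(' in productions for L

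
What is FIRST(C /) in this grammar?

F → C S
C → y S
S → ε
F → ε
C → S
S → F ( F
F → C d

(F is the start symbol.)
FIRST sets of the non-terminals involved (from the grammar, by fixed-point iteration):
  FIRST(C) = { '(', 'd', 'y', ε }

To compute FIRST(C /), process the symbols left to right:
Symbol C is a non-terminal. Add FIRST(C) \ {ε} = { '(', 'd', 'y' }
C is nullable (ε ∈ FIRST(C)), continue to the next symbol.
Symbol / is a terminal. Add '/' and stop.
FIRST(C /) = { '(', '/', 'd', 'y' }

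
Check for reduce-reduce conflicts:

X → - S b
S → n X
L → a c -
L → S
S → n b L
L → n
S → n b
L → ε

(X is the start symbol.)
Yes — I6: [L → .] vs [S → n b .]

Augment with X' → X and build the canonical LR(0) collection (I0 = CLOSURE({[X' → . X]}), then GOTO on every symbol after a dot until no new states appear). It has 14 states:
  I0: { [X → . - S b], [X' → . X] }  — shift
  I1: { [S → . n X], [S → . n b L], [S → . n b], [X → - . S b] }  — shift
  I2: { [X' → X .] }  — accept
  I3: { [X → - S . b] }  — shift
  I4: { [S → n . X], [S → n . b L], [S → n . b], [X → . - S b] }  — shift
  I5: { [S → n X .] }  — reduce
  I6: { [L → . S], [L → . a c -], [L → . n], [L → .], [S → . n X], [S → . n b L], [S → . n b], [S → n b . L], [S → n b .] }  — shift, 2 reduces
  I7: { [S → n b L .] }  — reduce
  I8: { [L → S .] }  — reduce
  I9: { [L → a . c -] }  — shift
  I10: { [L → n .], [S → n . X], [S → n . b L], [S → n . b], [X → . - S b] }  — shift, reduce
  I11: { [L → a c . -] }  — shift
  I12: { [L → a c - .] }  — reduce
  I13: { [X → - S b .] }  — reduce

I6 contains complete items [L → .], [S → n b .] — reduce-reduce conflict.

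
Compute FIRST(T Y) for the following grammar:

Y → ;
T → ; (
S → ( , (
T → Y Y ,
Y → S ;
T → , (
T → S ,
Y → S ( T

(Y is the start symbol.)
FIRST sets of the non-terminals involved (from the grammar, by fixed-point iteration):
  FIRST(T) = { '(', ',', ';' }

To compute FIRST(T Y), process the symbols left to right:
Symbol T is a non-terminal. Add FIRST(T) \ {ε} = { '(', ',', ';' }
T is not nullable (ε ∉ FIRST(T)), so stop here.
FIRST(T Y) = { '(', ',', ';' }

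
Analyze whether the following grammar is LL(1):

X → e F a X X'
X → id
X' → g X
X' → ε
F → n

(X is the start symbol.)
A grammar is LL(1) if for each non-terminal N with multiple productions, the predict sets of those productions are pairwise disjoint, where PREDICT(N → α) = (FIRST(α) \ {ε}) ∪ (FOLLOW(N) if α ⇒* ε).

Relevant sets:
  FOLLOW(X') = { $, 'g' }

For X:
  PREDICT(X → e F a X X') = { 'e' }
  PREDICT(X → id) = { 'id' }
For X':
  PREDICT(X' → g X) = { 'g' }
  PREDICT(X' → ε) = { $, 'g' }
F has a single production, so nothing to check there.

Conflict found: Predict set conflict for X': { 'g' }
The grammar is NOT LL(1).

Answer: No. Predict set conflict for X': { 'g' }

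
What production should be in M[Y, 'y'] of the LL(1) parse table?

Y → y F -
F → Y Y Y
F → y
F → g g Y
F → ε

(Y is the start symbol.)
Y → y F -

To find M[Y, 'y'], we find productions for Y where 'y' is in the predict set (PREDICT(N → α) = (FIRST(α) \ {ε}) ∪ (FOLLOW(N) if α ⇒* ε)).

Y → y F -: PREDICT = { 'y' }
  'y' is in predict set, so this production goes in M[Y, 'y']

M[Y, 'y'] = Y → y F -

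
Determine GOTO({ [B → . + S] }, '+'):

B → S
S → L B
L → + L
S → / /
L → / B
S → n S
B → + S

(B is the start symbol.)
GOTO(I, '+') = CLOSURE({ [A → αX.β] : [A → α.Xβ] ∈ I, X = '+' })

Items with dot before '+', with the dot advanced:
  [B → . + S] → [B → + . S]
Closure of the advanced items:
  [B → + . S] has the dot before S: add [S → . L B], [S → . / /], [S → . n S]
  [S → . L B] has the dot before L: add [L → . + L], [L → . / B]

GOTO = { [B → + . S], [L → . + L], [L → . / B], [S → . / /], [S → . L B], [S → . n S] }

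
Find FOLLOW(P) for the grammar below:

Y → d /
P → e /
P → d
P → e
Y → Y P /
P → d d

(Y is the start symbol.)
{ '/' }

In Y → Y P /: P is followed by '/', add FIRST('/') \ {ε} = { '/' }

Taking the union: FOLLOW(P) = { '/' }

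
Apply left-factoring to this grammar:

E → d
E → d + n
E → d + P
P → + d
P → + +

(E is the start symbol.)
E → d E'
E' → ε
E' → + E''
E'' → n
E'' → P
P → + P'
P' → d
P' → +

Left-factoring transforms A → αβ₁ | αβ₂ into A → αA' and A' → β₁ | β₂
(α is the longest common prefix among the alternatives). Repeat until
no nonterminal has two alternatives with a common prefix.

Round 1: E has alternatives sharing prefix 'd'. Introduce E': E → d E'
  Add: E' → ε
  Add: E' → + n
  Add: E' → + P

Round 2: E' has alternatives sharing prefix '+'. Introduce E'': E' → + E''
  Add: E'' → n
  Add: E'' → P

Round 3: P has alternatives sharing prefix '+'. Introduce P': P → + P'
  Add: P' → d
  Add: P' → +

No remaining common prefixes — done.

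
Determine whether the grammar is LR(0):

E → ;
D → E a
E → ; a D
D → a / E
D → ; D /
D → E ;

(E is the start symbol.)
No. Shift-reduce conflict between [E → ; .] and [E → ; . a D]

Augment with E' → E and build the canonical LR(0) collection (I0 = CLOSURE({[E' → . E]}), then GOTO on every symbol after a dot until no new states appear). It has 15 states:
  I0: { [E → . ; a D], [E → . ;], [E' → . E] }  — shift
  I1: { [E → ; . a D], [E → ; .] }  — shift, reduce
  I2: { [E' → E .] }  — accept
  I3: { [D → . ; D /], [D → . E ;], [D → . E a], [D → . a / E], [E → . ; a D], [E → . ;], [E → ; a . D] }  — shift
  I4: { [D → . ; D /], [D → . E ;], [D → . E a], [D → . a / E], [D → ; . D /], [E → . ; a D], [E → . ;], [E → ; . a D], [E → ; .] }  — shift, reduce
  I5: { [E → ; a D .] }  — reduce
  I6: { [D → E . ;], [D → E . a] }  — shift
  I7: { [D → a . / E] }  — shift
  I8: { [D → a / . E], [E → . ; a D], [E → . ;] }  — shift
  I9: { [D → a / E .] }  — reduce
  I10: { [D → E ; .] }  — reduce
  I11: { [D → E a .] }  — reduce
  I12: { [D → ; D . /] }  — shift
  I13: { [D → . ; D /], [D → . E ;], [D → . E a], [D → . a / E], [D → a . / E], [E → . ; a D], [E → . ;], [E → ; a . D] }  — shift
  I14: { [D → ; D / .] }  — reduce

Conflict in state I1:
  Shift-reduce conflict between [E → ; .] and [E → ; . a D]
So the grammar is NOT LR(0).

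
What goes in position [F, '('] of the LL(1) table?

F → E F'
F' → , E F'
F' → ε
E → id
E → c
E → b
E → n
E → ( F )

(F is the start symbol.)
To find M[F, '('], we find productions for F where '(' is in the predict set (PREDICT(N → α) = (FIRST(α) \ {ε}) ∪ (FOLLOW(N) if α ⇒* ε)).

Relevant sets:
  FIRST(E) = { '(', 'b', 'c', 'id', 'n' }

F → E F': PREDICT = { '(', 'b', 'c', 'id', 'n' }
  '(' is in predict set, so this production goes in M[F, '(']

M[F, '('] = F → E F'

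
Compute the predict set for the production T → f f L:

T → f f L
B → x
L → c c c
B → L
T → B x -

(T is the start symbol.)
{ 'f' }

PREDICT(T → f f L) = (FIRST(RHS) \ {ε}) ∪ (FOLLOW(T) if ε ∈ FIRST(RHS), i.e. RHS ⇒* ε)
FIRST(f f L) = { 'f' }
ε ∉ FIRST(f f L), so FOLLOW(T) is not added.
PREDICT(T → f f L) = { 'f' }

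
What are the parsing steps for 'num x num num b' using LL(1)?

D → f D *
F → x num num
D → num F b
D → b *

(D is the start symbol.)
LL(1) parsing maintains a stack (initially the start symbol over $) and the input. At each step: if the stack top is a terminal, match it against the current input token; if it is a non-terminal N, replace it with the RHS of M[N, lookahead] (the unique production whose predict set contains the lookahead).

Stack is shown with the top on the left.

Stack          Input              Action
----------------------------------------
D $            num x num num b $  output D → num F b
num F b $      num x num num b $  match 'num'
F b $          x num num b $      output F → x num num
x num num b $  x num num b $      match 'x'
num num b $    num num b $        match 'num'
num b $        num b $            match 'num'
b $            b $                match 'b'
$              $                  accept

The string is accepted.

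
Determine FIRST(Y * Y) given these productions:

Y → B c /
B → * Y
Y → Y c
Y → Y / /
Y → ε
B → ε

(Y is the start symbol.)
{ '*', '/', 'c' }

FIRST sets of the non-terminals involved (from the grammar, by fixed-point iteration):
  FIRST(Y) = { '*', '/', 'c', ε }

To compute FIRST(Y * Y), process the symbols left to right:
Symbol Y is a non-terminal. Add FIRST(Y) \ {ε} = { '*', '/', 'c' }
Y is nullable (ε ∈ FIRST(Y)), continue to the next symbol.
Symbol * is a terminal. Add '*' and stop.
FIRST(Y * Y) = { '*', '/', 'c' }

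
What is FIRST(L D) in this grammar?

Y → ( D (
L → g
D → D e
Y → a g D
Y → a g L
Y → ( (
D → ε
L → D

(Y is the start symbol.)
FIRST sets of the non-terminals involved (from the grammar, by fixed-point iteration):
  FIRST(L) = { 'e', 'g', ε }
  FIRST(D) = { 'e', ε }

To compute FIRST(L D), process the symbols left to right:
Symbol L is a non-terminal. Add FIRST(L) \ {ε} = { 'e', 'g' }
L is nullable (ε ∈ FIRST(L)), continue to the next symbol.
Symbol D is a non-terminal. Add FIRST(D) \ {ε} = { 'e' }
D is nullable (ε ∈ FIRST(D)), continue to the next symbol.
All symbols are nullable, so ε is in the result.
FIRST(L D) = { 'e', 'g', ε }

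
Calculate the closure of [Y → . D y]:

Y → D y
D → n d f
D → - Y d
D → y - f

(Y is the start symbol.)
{ [D → . - Y d], [D → . n d f], [D → . y - f], [Y → . D y] }

To compute CLOSURE, for each item [A → α.Bβ] where B is a non-terminal, add [B → .γ] for all productions B → γ; repeat for the newly added items until nothing changes.

Start with: [Y → . D y]
  [Y → . D y] has the dot before D: add [D → . n d f], [D → . - Y d], [D → . y - f]
No further items can be added.

CLOSURE = { [D → . - Y d], [D → . n d f], [D → . y - f], [Y → . D y] }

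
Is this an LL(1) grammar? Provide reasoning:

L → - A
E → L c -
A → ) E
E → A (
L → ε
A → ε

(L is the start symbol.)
Yes, the grammar is LL(1).

A grammar is LL(1) if for each non-terminal N with multiple productions, the predict sets of those productions are pairwise disjoint, where PREDICT(N → α) = (FIRST(α) \ {ε}) ∪ (FOLLOW(N) if α ⇒* ε).

Relevant sets:
  FIRST(L) = { '-', ε }
  FIRST(A) = { ')', ε }
  FOLLOW(L) = { $, 'c' }
  FOLLOW(A) = { $, '(', 'c' }

For L:
  PREDICT(L → '-' A) = { '-' }
  PREDICT(L → ε) = { $, 'c' }
For E:
  PREDICT(E → L c '-') = { '-', 'c' }
  PREDICT(E → A '(') = { '(', ')' }
For A:
  PREDICT(A → ')' E) = { ')' }
  PREDICT(A → ε) = { $, '(', 'c' }

All predict sets are disjoint. The grammar IS LL(1).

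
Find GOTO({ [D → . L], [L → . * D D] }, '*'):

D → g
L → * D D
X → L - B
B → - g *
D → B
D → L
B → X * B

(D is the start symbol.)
{ [B → . - g *], [B → . X * B], [D → . B], [D → . L], [D → . g], [L → * . D D], [L → . * D D], [X → . L - B] }

GOTO(I, '*') = CLOSURE({ [A → αX.β] : [A → α.Xβ] ∈ I, X = '*' })

Items with dot before '*', with the dot advanced:
  [L → . * D D] → [L → * . D D]
Closure of the advanced items:
  [L → * . D D] has the dot before D: add [D → . g], [D → . B], [D → . L]
  [D → . B] has the dot before B: add [B → . - g *], [B → . X * B]
  [D → . L] has the dot before L: add [L → . * D D]
  [B → . X * B] has the dot before X: add [X → . L - B]

GOTO = { [B → . - g *], [B → . X * B], [D → . B], [D → . L], [D → . g], [L → * . D D], [L → . * D D], [X → . L - B] }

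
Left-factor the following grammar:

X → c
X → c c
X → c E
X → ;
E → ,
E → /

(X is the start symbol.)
X → c X'
X' → ε
X' → c
X' → E
X → ;
E → ,
E → /

Left-factoring transforms A → αβ₁ | αβ₂ into A → αA' and A' → β₁ | β₂
(α is the longest common prefix among the alternatives). Repeat until
no nonterminal has two alternatives with a common prefix.

Round 1: X has alternatives sharing prefix 'c'. Introduce X': X → c X'
  Add: X' → ε
  Add: X' → c
  Add: X' → E

No remaining common prefixes — done.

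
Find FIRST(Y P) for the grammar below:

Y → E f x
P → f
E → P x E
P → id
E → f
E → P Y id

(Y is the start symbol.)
{ 'f', 'id' }

FIRST sets of the non-terminals involved (from the grammar, by fixed-point iteration):
  FIRST(Y) = { 'f', 'id' }

To compute FIRST(Y P), process the symbols left to right:
Symbol Y is a non-terminal. Add FIRST(Y) \ {ε} = { 'f', 'id' }
Y is not nullable (ε ∉ FIRST(Y)), so stop here.
FIRST(Y P) = { 'f', 'id' }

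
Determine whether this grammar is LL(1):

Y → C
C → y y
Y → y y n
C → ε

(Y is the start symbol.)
Relevant sets:
  FIRST(C) = { 'y', ε }
  FOLLOW(Y) = { $ }
  FOLLOW(C) = { $ }

For Y:
  PREDICT(Y → C) = { $, 'y' }
  PREDICT(Y → y y n) = { 'y' }
For C:
  PREDICT(C → y y) = { 'y' }
  PREDICT(C → ε) = { $ }

Conflict found: Predict set conflict for Y: { 'y' }
The grammar is NOT LL(1).

Answer: No. Predict set conflict for Y: { 'y' }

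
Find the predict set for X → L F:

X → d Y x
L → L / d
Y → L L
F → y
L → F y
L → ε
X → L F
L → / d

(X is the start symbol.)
PREDICT(X → L F) = (FIRST(RHS) \ {ε}) ∪ (FOLLOW(X) if ε ∈ FIRST(RHS), i.e. RHS ⇒* ε)
FIRST(L) = { '/', 'y', ε }
FIRST(F) = { 'y' }
FIRST(L F) = { '/', 'y' }
ε ∉ FIRST(L F), so FOLLOW(X) is not added.
PREDICT(X → L F) = { '/', 'y' }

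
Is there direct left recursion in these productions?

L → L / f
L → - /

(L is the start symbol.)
Yes, L is left-recursive

Direct left recursion occurs when N → N α for some non-terminal N (the right-hand side begins with the left-hand side itself).

L → L / f: LEFT RECURSIVE (starts with L)
L → - /: starts with '-'

The grammar has direct left recursion on: L.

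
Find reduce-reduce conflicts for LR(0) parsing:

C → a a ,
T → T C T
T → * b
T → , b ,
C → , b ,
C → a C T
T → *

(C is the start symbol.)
Augment with C' → C and build the canonical LR(0) collection (I0 = CLOSURE({[C' → . C]}), then GOTO on every symbol after a dot until no new states appear). It has 17 states:
  I0: { [C → . , b ,], [C → . a C T], [C → . a a ,], [C' → . C] }  — shift
  I1: { [C → , . b ,] }  — shift
  I2: { [C' → C .] }  — accept
  I3: { [C → . , b ,], [C → . a C T], [C → . a a ,], [C → a . C T], [C → a . a ,] }  — shift
  I4: { [C → a C . T], [T → . * b], [T → . *], [T → . , b ,], [T → . T C T] }  — shift
  I5: { [C → . , b ,], [C → . a C T], [C → . a a ,], [C → a . C T], [C → a . a ,], [C → a a . ,] }  — shift
  I6: { [C → , . b ,], [C → a a , .] }  — shift, reduce
  I7: { [C → , b . ,] }  — shift
  I8: { [C → , b , .] }  — reduce
  I9: { [T → * . b], [T → * .] }  — shift, reduce
  I10: { [T → , . b ,] }  — shift
  I11: { [C → . , b ,], [C → . a C T], [C → . a a ,], [C → a C T .], [T → T . C T] }  — shift, reduce
  I12: { [T → . * b], [T → . *], [T → . , b ,], [T → . T C T], [T → T C . T] }  — shift
  I13: { [C → . , b ,], [C → . a C T], [C → . a a ,], [T → T . C T], [T → T C T .] }  — shift, reduce
  I14: { [T → , b . ,] }  — shift
  I15: { [T → , b , .] }  — reduce
  I16: { [T → * b .] }  — reduce

No state contains more than one complete item.

Answer: No reduce-reduce conflicts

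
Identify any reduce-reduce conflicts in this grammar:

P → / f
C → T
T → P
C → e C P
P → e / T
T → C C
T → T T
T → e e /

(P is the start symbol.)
A reduce-reduce conflict occurs when an LR(0) state has two complete items [A → α .] and [B → β .] — both call for a reduction, and with no lookahead the parser cannot choose between them.

Augment with P' → P and build the canonical LR(0) collection (I0 = CLOSURE({[P' → . P]}), then GOTO on every symbol after a dot until no new states appear). It has 18 states:
  I0: { [P → . / f], [P → . e / T], [P' → . P] }  — shift
  I1: { [P → / . f] }  — shift
  I2: { [P' → P .] }  — accept
  I3: { [P → e . / T] }  — shift
  I4: { [C → . T], [C → . e C P], [P → . / f], [P → . e / T], [P → e / . T], [T → . C C], [T → . P], [T → . T T], [T → . e e /] }  — shift
  I5: { [C → . T], [C → . e C P], [P → . / f], [P → . e / T], [T → . C C], [T → . P], [T → . T T], [T → . e e /], [T → C . C] }  — shift
  I6: { [T → P .] }  — reduce
  I7: { [C → . T], [C → . e C P], [C → T .], [P → . / f], [P → . e / T], [P → e / T .], [T → . C C], [T → . P], [T → . T T], [T → . e e /], [T → T . T] }  — shift, 2 reduces
  I8: { [C → . T], [C → . e C P], [C → e . C P], [P → . / f], [P → . e / T], [P → e . / T], [T → . C C], [T → . P], [T → . T T], [T → . e e /], [T → e . e /] }  — shift
  I9: { [C → . T], [C → . e C P], [P → . / f], [P → . e / T], [P → / . f], [P → e / . T], [T → . C C], [T → . P], [T → . T T], [T → . e e /] }  — shift
  I10: { [C → . T], [C → . e C P], [C → e C . P], [P → . / f], [P → . e / T], [T → . C C], [T → . P], [T → . T T], [T → . e e /], [T → C . C] }  — shift
  I11: { [C → . T], [C → . e C P], [C → T .], [P → . / f], [P → . e / T], [T → . C C], [T → . P], [T → . T T], [T → . e e /], [T → T . T] }  — shift, reduce
  I12: { [C → . T], [C → . e C P], [C → e . C P], [P → . / f], [P → . e / T], [P → e . / T], [T → . C C], [T → . P], [T → . T T], [T → . e e /], [T → e . e /], [T → e e . /] }  — shift
  I13: { [C → . T], [C → . e C P], [P → . / f], [P → . e / T], [P → / . f], [P → e / . T], [T → . C C], [T → . P], [T → . T T], [T → . e e /], [T → e e / .] }  — shift, reduce
  I14: { [P → / f .] }  — reduce
  I15: { [C → . T], [C → . e C P], [C → T .], [P → . / f], [P → . e / T], [T → . C C], [T → . P], [T → . T T], [T → . e e /], [T → T . T], [T → T T .] }  — shift, 2 reduces
  I16: { [C → . T], [C → . e C P], [P → . / f], [P → . e / T], [T → . C C], [T → . P], [T → . T T], [T → . e e /], [T → C . C], [T → C C .] }  — shift, reduce
  I17: { [C → e C P .], [T → P .] }  — 2 reduces

I7 contains complete items [C → T .], [P → e / T .] — reduce-reduce conflict.
I15 contains complete items [C → T .], [T → T T .] — reduce-reduce conflict.
I17 contains complete items [C → e C P .], [T → P .] — reduce-reduce conflict.

Answer: Yes — I7: [C → T .] vs [P → e / T .]; I15: [C → T .] vs [T → T T .]; I17: [C → e C P .] vs [T → P .]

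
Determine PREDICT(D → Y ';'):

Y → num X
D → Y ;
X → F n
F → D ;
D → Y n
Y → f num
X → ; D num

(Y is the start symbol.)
{ 'f', 'num' }

PREDICT(D → Y ';') = (FIRST(RHS) \ {ε}) ∪ (FOLLOW(D) if ε ∈ FIRST(RHS), i.e. RHS ⇒* ε)
FIRST(Y) = { 'f', 'num' }
FIRST(Y ';') = { 'f', 'num' }
ε ∉ FIRST(Y ';'), so FOLLOW(D) is not added.
PREDICT(D → Y ';') = { 'f', 'num' }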